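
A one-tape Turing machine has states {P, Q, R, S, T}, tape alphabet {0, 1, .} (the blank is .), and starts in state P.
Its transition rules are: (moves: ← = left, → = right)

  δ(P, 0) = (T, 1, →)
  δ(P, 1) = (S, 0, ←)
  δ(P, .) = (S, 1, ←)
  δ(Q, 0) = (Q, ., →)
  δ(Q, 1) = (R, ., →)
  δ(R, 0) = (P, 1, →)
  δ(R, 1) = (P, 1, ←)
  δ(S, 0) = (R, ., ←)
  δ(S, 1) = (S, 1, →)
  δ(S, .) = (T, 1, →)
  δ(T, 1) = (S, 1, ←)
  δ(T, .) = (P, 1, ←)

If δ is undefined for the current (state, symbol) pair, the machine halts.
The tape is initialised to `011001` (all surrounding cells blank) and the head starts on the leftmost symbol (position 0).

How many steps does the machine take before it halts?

22

state=P head=0 tape=..[0]11001   (P,0)→(T,1,→)
state=T head=1 tape=..1[1]1001   (T,1)→(S,1,←)
state=S head=0 tape=..[1]11001   (S,1)→(S,1,→)
state=S head=1 tape=..1[1]1001   (S,1)→(S,1,→)
state=S head=2 tape=..11[1]001   (S,1)→(S,1,→)
state=S head=3 tape=..111[0]01   (S,0)→(R,.,←)
state=R head=2 tape=..11[1].01   (R,1)→(P,1,←)
state=P head=1 tape=..1[1]1.01   (P,1)→(S,0,←)
state=S head=0 tape=..[1]01.01   (S,1)→(S,1,→)
state=S head=1 tape=..1[0]1.01   (S,0)→(R,.,←)
state=R head=0 tape=..[1].1.01   (R,1)→(P,1,←)
state=P head=-1 tape=.[.]1.1.01   (P,.)→(S,1,←)
state=S head=-2 tape=[.]11.1.01   (S,.)→(T,1,→)
state=T head=-1 tape=1[1]1.1.01   (T,1)→(S,1,←)
state=S head=-2 tape=[1]11.1.01   (S,1)→(S,1,→)
state=S head=-1 tape=1[1]1.1.01   (S,1)→(S,1,→)
state=S head=0 tape=11[1].1.01   (S,1)→(S,1,→)
state=S head=1 tape=111[.]1.01   (S,.)→(T,1,→)
state=T head=2 tape=1111[1].01   (T,1)→(S,1,←)
state=S head=1 tape=111[1]1.01   (S,1)→(S,1,→)
state=S head=2 tape=1111[1].01   (S,1)→(S,1,→)
state=S head=3 tape=11111[.]01   (S,.)→(T,1,→)
state=T head=4 tape=111111[0]1
M halts after 22 transitions.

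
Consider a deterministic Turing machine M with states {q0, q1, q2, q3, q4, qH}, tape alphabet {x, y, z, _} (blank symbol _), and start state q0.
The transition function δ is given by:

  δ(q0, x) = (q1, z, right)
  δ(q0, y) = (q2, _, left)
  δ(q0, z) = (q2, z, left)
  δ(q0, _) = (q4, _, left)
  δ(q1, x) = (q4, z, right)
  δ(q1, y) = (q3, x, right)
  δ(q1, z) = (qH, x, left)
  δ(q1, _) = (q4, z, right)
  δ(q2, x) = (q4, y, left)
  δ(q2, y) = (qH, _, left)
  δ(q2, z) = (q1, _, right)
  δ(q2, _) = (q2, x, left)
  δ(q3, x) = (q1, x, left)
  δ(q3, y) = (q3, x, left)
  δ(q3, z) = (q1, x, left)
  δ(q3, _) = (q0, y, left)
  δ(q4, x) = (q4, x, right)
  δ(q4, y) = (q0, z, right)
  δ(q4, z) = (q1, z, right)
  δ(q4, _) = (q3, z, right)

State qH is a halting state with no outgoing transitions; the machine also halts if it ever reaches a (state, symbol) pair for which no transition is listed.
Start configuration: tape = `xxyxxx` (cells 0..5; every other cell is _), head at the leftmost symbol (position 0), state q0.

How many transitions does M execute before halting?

state=q0 head=0 tape=[x]xyxxx_____   (q0,x)→(q1,z,right)
state=q1 head=1 tape=z[x]yxxx_____   (q1,x)→(q4,z,right)
state=q4 head=2 tape=zz[y]xxx_____   (q4,y)→(q0,z,right)
state=q0 head=3 tape=zzz[x]xx_____   (q0,x)→(q1,z,right)
state=q1 head=4 tape=zzzz[x]x_____   (q1,x)→(q4,z,right)
state=q4 head=5 tape=zzzzz[x]_____   (q4,x)→(q4,x,right)
state=q4 head=6 tape=zzzzzx[_]____   (q4,_)→(q3,z,right)
state=q3 head=7 tape=zzzzzxz[_]___   (q3,_)→(q0,y,left)
state=q0 head=6 tape=zzzzzx[z]y___   (q0,z)→(q2,z,left)
state=q2 head=5 tape=zzzzz[x]zy___   (q2,x)→(q4,y,left)
state=q4 head=4 tape=zzzz[z]yzy___   (q4,z)→(q1,z,right)
state=q1 head=5 tape=zzzzz[y]zy___   (q1,y)→(q3,x,right)
state=q3 head=6 tape=zzzzzx[z]y___   (q3,z)→(q1,x,left)
state=q1 head=5 tape=zzzzz[x]xy___   (q1,x)→(q4,z,right)
state=q4 head=6 tape=zzzzzz[x]y___   (q4,x)→(q4,x,right)
state=q4 head=7 tape=zzzzzzx[y]___   (q4,y)→(q0,z,right)
state=q0 head=8 tape=zzzzzzxz[_]__   (q0,_)→(q4,_,left)
state=q4 head=7 tape=zzzzzzx[z]___   (q4,z)→(q1,z,right)
state=q1 head=8 tape=zzzzzzxz[_]__   (q1,_)→(q4,z,right)
state=q4 head=9 tape=zzzzzzxzz[_]_   (q4,_)→(q3,z,right)
state=q3 head=10 tape=zzzzzzxzzz[_]   (q3,_)→(q0,y,left)
state=q0 head=9 tape=zzzzzzxzz[z]y   (q0,z)→(q2,z,left)
state=q2 head=8 tape=zzzzzzxz[z]zy   (q2,z)→(q1,_,right)
state=q1 head=9 tape=zzzzzzxz_[z]y   (q1,z)→(qH,x,left)
state=qH head=8 tape=zzzzzzxz[_]xy
M halts after 24 transitions.

24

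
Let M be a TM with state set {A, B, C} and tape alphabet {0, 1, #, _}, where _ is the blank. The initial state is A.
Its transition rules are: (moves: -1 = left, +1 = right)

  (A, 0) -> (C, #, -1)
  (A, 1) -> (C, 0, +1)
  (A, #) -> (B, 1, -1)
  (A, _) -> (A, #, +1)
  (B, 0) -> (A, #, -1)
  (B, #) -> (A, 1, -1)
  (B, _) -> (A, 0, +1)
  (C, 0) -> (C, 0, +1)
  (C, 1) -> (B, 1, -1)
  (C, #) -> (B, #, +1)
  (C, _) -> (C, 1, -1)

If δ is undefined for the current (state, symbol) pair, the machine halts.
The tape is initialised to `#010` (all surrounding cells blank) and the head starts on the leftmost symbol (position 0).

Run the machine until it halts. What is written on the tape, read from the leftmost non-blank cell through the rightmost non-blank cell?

A | ____[#]010   read # → write 1, move -1, go to B
B | ___[_]1010   read _ → write 0, move +1, go to A
A | ___0[1]010   read 1 → write 0, move +1, go to C
C | ___00[0]10   read 0 → write 0, move +1, go to C
C | ___000[1]0   read 1 → write 1, move -1, go to B
B | ___00[0]10   read 0 → write #, move -1, go to A
A | ___0[0]#10   read 0 → write #, move -1, go to C
C | ___[0]##10   read 0 → write 0, move +1, go to C
C | ___0[#]#10   read # → write #, move +1, go to B
B | ___0#[#]10   read # → write 1, move -1, go to A
A | ___0[#]110   read # → write 1, move -1, go to B
B | ___[0]1110   read 0 → write #, move -1, go to A
A | __[_]#1110   read _ → write #, move +1, go to A
A | __#[#]1110   read # → write 1, move -1, go to B
B | __[#]11110   read # → write 1, move -1, go to A
A | _[_]111110   read _ → write #, move +1, go to A
A | _#[1]11110   read 1 → write 0, move +1, go to C
C | _#0[1]1110   read 1 → write 1, move -1, go to B
B | _#[0]11110   read 0 → write #, move -1, go to A
A | _[#]#11110   read # → write 1, move -1, go to B
B | [_]1#11110   read _ → write 0, move +1, go to A
A | 0[1]#11110   read 1 → write 0, move +1, go to C
C | 00[#]11110   read # → write #, move +1, go to B
B | 00#[1]1110
The non-blank tape span at halt is 00#11110.

00#11110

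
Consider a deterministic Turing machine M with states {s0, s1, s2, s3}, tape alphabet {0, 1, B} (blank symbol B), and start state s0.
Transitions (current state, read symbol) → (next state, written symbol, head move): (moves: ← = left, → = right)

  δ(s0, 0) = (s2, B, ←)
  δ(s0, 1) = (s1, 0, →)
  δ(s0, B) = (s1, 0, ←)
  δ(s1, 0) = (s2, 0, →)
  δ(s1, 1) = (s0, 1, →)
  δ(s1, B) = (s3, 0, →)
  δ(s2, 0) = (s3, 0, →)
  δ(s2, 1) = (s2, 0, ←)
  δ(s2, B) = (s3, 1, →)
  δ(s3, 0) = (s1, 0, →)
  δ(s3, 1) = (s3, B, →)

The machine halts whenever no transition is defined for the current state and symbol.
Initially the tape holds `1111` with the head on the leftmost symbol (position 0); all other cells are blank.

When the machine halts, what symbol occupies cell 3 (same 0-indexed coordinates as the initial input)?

0

s0 | [1]111BB   read 1 → write 0, move →, go to s1
s1 | 0[1]11BB   read 1 → write 1, move →, go to s0
s0 | 01[1]1BB   read 1 → write 0, move →, go to s1
s1 | 010[1]BB   read 1 → write 1, move →, go to s0
s0 | 0101[B]B   read B → write 0, move ←, go to s1
s1 | 010[1]0B   read 1 → write 1, move →, go to s0
s0 | 0101[0]B   read 0 → write B, move ←, go to s2
s2 | 010[1]BB   read 1 → write 0, move ←, go to s2
s2 | 01[0]0BB   read 0 → write 0, move →, go to s3
s3 | 010[0]BB   read 0 → write 0, move →, go to s1
s1 | 0100[B]B   read B → write 0, move →, go to s3
s3 | 01000[B]
Cell 3 holds 0 when M halts.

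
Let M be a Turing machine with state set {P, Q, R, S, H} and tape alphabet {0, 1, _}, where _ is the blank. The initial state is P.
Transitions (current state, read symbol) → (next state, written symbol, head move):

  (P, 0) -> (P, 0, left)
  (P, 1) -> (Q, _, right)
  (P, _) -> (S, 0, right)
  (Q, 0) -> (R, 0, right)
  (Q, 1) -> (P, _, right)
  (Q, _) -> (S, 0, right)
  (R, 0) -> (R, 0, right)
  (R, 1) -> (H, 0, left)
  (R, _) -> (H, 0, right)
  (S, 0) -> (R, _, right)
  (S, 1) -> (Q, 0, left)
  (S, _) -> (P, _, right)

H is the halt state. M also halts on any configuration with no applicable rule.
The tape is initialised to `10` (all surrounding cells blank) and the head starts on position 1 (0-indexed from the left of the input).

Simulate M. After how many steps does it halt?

4

state=P head=1 tape=1[0]__   (P,0)→(P,0,left)
state=P head=0 tape=[1]0__   (P,1)→(Q,_,right)
state=Q head=1 tape=_[0]__   (Q,0)→(R,0,right)
state=R head=2 tape=_0[_]_   (R,_)→(H,0,right)
state=H head=3 tape=_00[_]
M halts after 4 transitions.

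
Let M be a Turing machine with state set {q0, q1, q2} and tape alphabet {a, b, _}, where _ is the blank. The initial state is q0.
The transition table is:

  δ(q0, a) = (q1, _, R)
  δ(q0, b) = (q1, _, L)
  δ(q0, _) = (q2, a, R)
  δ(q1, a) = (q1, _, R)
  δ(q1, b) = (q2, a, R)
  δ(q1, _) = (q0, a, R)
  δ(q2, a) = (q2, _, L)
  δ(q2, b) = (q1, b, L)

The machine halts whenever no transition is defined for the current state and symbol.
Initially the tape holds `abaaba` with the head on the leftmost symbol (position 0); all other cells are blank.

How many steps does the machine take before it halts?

q0 | [a]baaba   read a → write _, move R, go to q1
q1 | _[b]aaba   read b → write a, move R, go to q2
q2 | _a[a]aba   read a → write _, move L, go to q2
q2 | _[a]_aba   read a → write _, move L, go to q2
q2 | [_]__aba
M halts after 4 transitions.

4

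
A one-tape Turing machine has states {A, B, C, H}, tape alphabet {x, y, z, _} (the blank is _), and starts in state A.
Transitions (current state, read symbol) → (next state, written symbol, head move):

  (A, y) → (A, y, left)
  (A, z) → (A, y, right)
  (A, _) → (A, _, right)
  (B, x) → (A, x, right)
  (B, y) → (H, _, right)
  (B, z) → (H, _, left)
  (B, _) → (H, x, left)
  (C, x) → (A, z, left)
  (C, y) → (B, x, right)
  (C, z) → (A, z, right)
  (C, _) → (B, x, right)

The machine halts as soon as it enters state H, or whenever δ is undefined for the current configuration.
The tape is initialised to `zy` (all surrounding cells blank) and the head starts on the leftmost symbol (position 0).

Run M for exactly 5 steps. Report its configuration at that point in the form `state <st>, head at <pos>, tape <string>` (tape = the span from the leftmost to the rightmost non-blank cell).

A | _[z]y   read z → write y, move right, go to A
A | _y[y]   read y → write y, move left, go to A
A | _[y]y   read y → write y, move left, go to A
A | [_]yy   read _ → write _, move right, go to A
A | _[y]y   read y → write y, move left, go to A
A | [_]yy
After 5 steps: state A, head at -1, tape yy.

state A, head at -1, tape yy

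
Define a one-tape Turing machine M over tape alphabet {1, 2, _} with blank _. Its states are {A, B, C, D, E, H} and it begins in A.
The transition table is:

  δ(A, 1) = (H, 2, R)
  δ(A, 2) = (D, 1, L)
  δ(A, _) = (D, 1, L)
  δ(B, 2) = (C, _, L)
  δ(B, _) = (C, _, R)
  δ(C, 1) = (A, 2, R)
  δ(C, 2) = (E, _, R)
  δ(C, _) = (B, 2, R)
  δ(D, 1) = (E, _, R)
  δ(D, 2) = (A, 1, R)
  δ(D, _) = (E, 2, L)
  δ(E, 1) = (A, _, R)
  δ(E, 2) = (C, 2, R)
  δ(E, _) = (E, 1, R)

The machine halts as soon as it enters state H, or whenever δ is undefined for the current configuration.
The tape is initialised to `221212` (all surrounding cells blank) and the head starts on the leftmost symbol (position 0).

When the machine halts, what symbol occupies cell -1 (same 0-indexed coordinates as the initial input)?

2

state=A head=0 tape=__[2]21212   (A,2)→(D,1,L)
state=D head=-1 tape=_[_]121212   (D,_)→(E,2,L)
state=E head=-2 tape=[_]2121212   (E,_)→(E,1,R)
state=E head=-1 tape=1[2]121212   (E,2)→(C,2,R)
state=C head=0 tape=12[1]21212   (C,1)→(A,2,R)
state=A head=1 tape=122[2]1212   (A,2)→(D,1,L)
state=D head=0 tape=12[2]11212   (D,2)→(A,1,R)
state=A head=1 tape=121[1]1212   (A,1)→(H,2,R)
state=H head=2 tape=1212[1]212
Cell -1 holds 2 when M halts.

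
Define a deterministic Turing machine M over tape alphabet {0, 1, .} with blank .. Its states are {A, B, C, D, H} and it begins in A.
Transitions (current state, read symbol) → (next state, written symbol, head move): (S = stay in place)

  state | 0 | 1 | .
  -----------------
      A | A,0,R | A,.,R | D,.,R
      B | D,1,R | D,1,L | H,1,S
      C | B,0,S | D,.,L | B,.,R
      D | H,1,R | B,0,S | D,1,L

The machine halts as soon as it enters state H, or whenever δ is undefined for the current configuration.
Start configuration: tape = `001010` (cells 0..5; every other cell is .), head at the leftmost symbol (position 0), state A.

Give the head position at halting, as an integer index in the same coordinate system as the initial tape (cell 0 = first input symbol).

state=A head=0 tape=[0]01010..   (A,0)→(A,0,R)
state=A head=1 tape=0[0]1010..   (A,0)→(A,0,R)
state=A head=2 tape=00[1]010..   (A,1)→(A,.,R)
state=A head=3 tape=00.[0]10..   (A,0)→(A,0,R)
state=A head=4 tape=00.0[1]0..   (A,1)→(A,.,R)
state=A head=5 tape=00.0.[0]..   (A,0)→(A,0,R)
state=A head=6 tape=00.0.0[.].   (A,.)→(D,.,R)
state=D head=7 tape=00.0.0.[.]   (D,.)→(D,1,L)
state=D head=6 tape=00.0.0[.]1   (D,.)→(D,1,L)
state=D head=5 tape=00.0.[0]11   (D,0)→(H,1,R)
state=H head=6 tape=00.0.1[1]1
At halt the head is at cell 6.

6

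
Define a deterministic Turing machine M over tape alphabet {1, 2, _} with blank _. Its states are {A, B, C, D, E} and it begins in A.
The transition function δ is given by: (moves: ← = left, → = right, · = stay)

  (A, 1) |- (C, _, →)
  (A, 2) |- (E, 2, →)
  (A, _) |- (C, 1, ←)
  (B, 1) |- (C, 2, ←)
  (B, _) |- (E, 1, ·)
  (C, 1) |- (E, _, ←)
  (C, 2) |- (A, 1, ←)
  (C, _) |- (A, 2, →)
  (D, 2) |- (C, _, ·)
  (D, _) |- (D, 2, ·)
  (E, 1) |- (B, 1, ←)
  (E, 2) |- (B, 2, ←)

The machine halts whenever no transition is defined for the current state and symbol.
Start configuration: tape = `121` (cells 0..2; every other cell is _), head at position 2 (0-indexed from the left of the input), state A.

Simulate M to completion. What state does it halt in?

A | 12[1]__   read 1 → write _, move →, go to C
C | 12_[_]_   read _ → write 2, move →, go to A
A | 12_2[_]   read _ → write 1, move ←, go to C
C | 12_[2]1   read 2 → write 1, move ←, go to A
A | 12[_]11   read _ → write 1, move ←, go to C
C | 1[2]111   read 2 → write 1, move ←, go to A
A | [1]1111   read 1 → write _, move →, go to C
C | _[1]111   read 1 → write _, move ←, go to E
E | [_]_111
No transition is defined for (E, _); M halts in state E.

E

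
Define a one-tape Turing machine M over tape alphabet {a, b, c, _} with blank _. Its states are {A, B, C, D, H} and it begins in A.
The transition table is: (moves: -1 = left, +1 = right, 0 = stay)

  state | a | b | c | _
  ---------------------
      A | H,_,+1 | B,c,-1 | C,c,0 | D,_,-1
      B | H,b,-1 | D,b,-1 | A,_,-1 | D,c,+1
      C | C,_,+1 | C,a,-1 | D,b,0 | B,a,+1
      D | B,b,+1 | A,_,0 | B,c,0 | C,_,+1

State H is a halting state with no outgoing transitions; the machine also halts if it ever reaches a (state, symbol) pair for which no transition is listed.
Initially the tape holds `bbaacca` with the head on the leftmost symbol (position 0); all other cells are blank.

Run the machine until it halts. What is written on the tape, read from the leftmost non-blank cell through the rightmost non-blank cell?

aacca

A | __[b]baacca   read b → write c, move -1, go to B
B | _[_]cbaacca   read _ → write c, move +1, go to D
D | _c[c]baacca   read c → write c, move 0, go to B
B | _c[c]baacca   read c → write _, move -1, go to A
A | _[c]_baacca   read c → write c, move 0, go to C
C | _[c]_baacca   read c → write b, move 0, go to D
D | _[b]_baacca   read b → write _, move 0, go to A
A | _[_]_baacca   read _ → write _, move -1, go to D
D | [_]__baacca   read _ → write _, move +1, go to C
C | _[_]_baacca   read _ → write a, move +1, go to B
B | _a[_]baacca   read _ → write c, move +1, go to D
D | _ac[b]aacca   read b → write _, move 0, go to A
A | _ac[_]aacca   read _ → write _, move -1, go to D
D | _a[c]_aacca   read c → write c, move 0, go to B
B | _a[c]_aacca   read c → write _, move -1, go to A
A | _[a]__aacca   read a → write _, move +1, go to H
H | __[_]_aacca
The non-blank tape span at halt is aacca.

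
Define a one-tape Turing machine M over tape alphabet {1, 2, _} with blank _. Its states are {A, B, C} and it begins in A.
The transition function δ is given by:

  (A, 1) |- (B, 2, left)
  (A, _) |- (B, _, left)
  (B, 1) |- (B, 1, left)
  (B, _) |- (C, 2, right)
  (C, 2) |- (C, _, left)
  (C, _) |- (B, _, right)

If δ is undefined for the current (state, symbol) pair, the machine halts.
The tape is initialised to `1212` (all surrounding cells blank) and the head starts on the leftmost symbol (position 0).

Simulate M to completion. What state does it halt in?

B

state=A head=0 tape=__[1]212   (A,1)→(B,2,left)
state=B head=-1 tape=_[_]2212   (B,_)→(C,2,right)
state=C head=0 tape=_2[2]212   (C,2)→(C,_,left)
state=C head=-1 tape=_[2]_212   (C,2)→(C,_,left)
state=C head=-2 tape=[_]__212   (C,_)→(B,_,right)
state=B head=-1 tape=_[_]_212   (B,_)→(C,2,right)
state=C head=0 tape=_2[_]212   (C,_)→(B,_,right)
state=B head=1 tape=_2_[2]12
No transition is defined for (B, 2); M halts in state B.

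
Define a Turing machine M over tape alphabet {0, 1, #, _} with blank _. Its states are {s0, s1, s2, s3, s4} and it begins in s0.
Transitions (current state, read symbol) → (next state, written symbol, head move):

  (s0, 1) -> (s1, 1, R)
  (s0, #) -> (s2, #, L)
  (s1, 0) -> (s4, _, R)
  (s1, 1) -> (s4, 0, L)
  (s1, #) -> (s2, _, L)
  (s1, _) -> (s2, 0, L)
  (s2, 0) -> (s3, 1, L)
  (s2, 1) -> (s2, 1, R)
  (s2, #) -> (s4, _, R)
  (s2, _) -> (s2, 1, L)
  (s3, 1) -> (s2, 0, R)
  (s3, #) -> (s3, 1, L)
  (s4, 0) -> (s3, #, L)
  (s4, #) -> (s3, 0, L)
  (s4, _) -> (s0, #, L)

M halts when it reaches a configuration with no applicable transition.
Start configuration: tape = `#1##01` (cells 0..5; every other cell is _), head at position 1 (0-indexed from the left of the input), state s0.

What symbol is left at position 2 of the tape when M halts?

1

s0 | #[1]##01   read 1 → write 1, move R, go to s1
s1 | #1[#]#01   read # → write _, move L, go to s2
s2 | #[1]_#01   read 1 → write 1, move R, go to s2
s2 | #1[_]#01   read _ → write 1, move L, go to s2
s2 | #[1]1#01   read 1 → write 1, move R, go to s2
s2 | #1[1]#01   read 1 → write 1, move R, go to s2
s2 | #11[#]01   read # → write _, move R, go to s4
s4 | #11_[0]1   read 0 → write #, move L, go to s3
s3 | #11[_]#1
Cell 2 holds 1 when M halts.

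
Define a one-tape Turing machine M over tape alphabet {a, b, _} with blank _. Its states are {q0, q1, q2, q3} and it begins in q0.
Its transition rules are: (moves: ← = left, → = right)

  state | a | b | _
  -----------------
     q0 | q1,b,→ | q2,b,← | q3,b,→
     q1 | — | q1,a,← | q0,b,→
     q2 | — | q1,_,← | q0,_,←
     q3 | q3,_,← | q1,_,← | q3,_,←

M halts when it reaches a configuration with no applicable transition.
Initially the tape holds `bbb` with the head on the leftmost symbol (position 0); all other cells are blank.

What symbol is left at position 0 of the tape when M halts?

q0 | _____[b]bb   read b → write b, move ←, go to q2
q2 | ____[_]bbb   read _ → write _, move ←, go to q0
q0 | ___[_]_bbb   read _ → write b, move →, go to q3
q3 | ___b[_]bbb   read _ → write _, move ←, go to q3
q3 | ___[b]_bbb   read b → write _, move ←, go to q1
q1 | __[_]__bbb   read _ → write b, move →, go to q0
q0 | __b[_]_bbb   read _ → write b, move →, go to q3
q3 | __bb[_]bbb   read _ → write _, move ←, go to q3
q3 | __b[b]_bbb   read b → write _, move ←, go to q1
q1 | __[b]__bbb   read b → write a, move ←, go to q1
q1 | _[_]a__bbb   read _ → write b, move →, go to q0
q0 | _b[a]__bbb   read a → write b, move →, go to q1
q1 | _bb[_]_bbb   read _ → write b, move →, go to q0
q0 | _bbb[_]bbb   read _ → write b, move →, go to q3
q3 | _bbbb[b]bb   read b → write _, move ←, go to q1
q1 | _bbb[b]_bb   read b → write a, move ←, go to q1
q1 | _bb[b]a_bb   read b → write a, move ←, go to q1
q1 | _b[b]aa_bb   read b → write a, move ←, go to q1
q1 | _[b]aaa_bb   read b → write a, move ←, go to q1
q1 | [_]aaaa_bb   read _ → write b, move →, go to q0
q0 | b[a]aaa_bb   read a → write b, move →, go to q1
q1 | bb[a]aa_bb
Cell 0 holds _ when M halts.

_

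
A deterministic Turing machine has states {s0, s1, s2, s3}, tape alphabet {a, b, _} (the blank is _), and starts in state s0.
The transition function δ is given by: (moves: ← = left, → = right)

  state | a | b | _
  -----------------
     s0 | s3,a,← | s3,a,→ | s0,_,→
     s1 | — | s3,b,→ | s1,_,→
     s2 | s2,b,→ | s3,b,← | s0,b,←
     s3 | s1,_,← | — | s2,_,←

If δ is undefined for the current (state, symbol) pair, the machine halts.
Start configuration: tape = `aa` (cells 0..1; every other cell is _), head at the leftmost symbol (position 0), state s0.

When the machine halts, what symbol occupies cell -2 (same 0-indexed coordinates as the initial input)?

a

state=s0 head=0 tape=___[a]a   (s0,a)→(s3,a,←)
state=s3 head=-1 tape=__[_]aa   (s3,_)→(s2,_,←)
state=s2 head=-2 tape=_[_]_aa   (s2,_)→(s0,b,←)
state=s0 head=-3 tape=[_]b_aa   (s0,_)→(s0,_,→)
state=s0 head=-2 tape=_[b]_aa   (s0,b)→(s3,a,→)
state=s3 head=-1 tape=_a[_]aa   (s3,_)→(s2,_,←)
state=s2 head=-2 tape=_[a]_aa   (s2,a)→(s2,b,→)
state=s2 head=-1 tape=_b[_]aa   (s2,_)→(s0,b,←)
state=s0 head=-2 tape=_[b]baa   (s0,b)→(s3,a,→)
state=s3 head=-1 tape=_a[b]aa
Cell -2 holds a when M halts.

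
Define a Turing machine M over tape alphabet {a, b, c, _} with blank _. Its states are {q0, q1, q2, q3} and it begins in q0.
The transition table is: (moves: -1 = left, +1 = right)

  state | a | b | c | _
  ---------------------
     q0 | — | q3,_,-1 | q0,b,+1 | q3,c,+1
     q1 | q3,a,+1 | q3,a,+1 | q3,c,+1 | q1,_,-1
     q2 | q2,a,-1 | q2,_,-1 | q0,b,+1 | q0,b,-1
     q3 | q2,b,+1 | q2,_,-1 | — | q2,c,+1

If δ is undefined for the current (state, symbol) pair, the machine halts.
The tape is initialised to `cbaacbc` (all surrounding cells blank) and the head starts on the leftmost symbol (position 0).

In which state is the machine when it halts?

q0

state=q0 head=0 tape=__[c]baacbc   (q0,c)→(q0,b,+1)
state=q0 head=1 tape=__b[b]aacbc   (q0,b)→(q3,_,-1)
state=q3 head=0 tape=__[b]_aacbc   (q3,b)→(q2,_,-1)
state=q2 head=-1 tape=_[_]__aacbc   (q2,_)→(q0,b,-1)
state=q0 head=-2 tape=[_]b__aacbc   (q0,_)→(q3,c,+1)
state=q3 head=-1 tape=c[b]__aacbc   (q3,b)→(q2,_,-1)
state=q2 head=-2 tape=[c]___aacbc   (q2,c)→(q0,b,+1)
state=q0 head=-1 tape=b[_]__aacbc   (q0,_)→(q3,c,+1)
state=q3 head=0 tape=bc[_]_aacbc   (q3,_)→(q2,c,+1)
state=q2 head=1 tape=bcc[_]aacbc   (q2,_)→(q0,b,-1)
state=q0 head=0 tape=bc[c]baacbc   (q0,c)→(q0,b,+1)
state=q0 head=1 tape=bcb[b]aacbc   (q0,b)→(q3,_,-1)
state=q3 head=0 tape=bc[b]_aacbc   (q3,b)→(q2,_,-1)
state=q2 head=-1 tape=b[c]__aacbc   (q2,c)→(q0,b,+1)
state=q0 head=0 tape=bb[_]_aacbc   (q0,_)→(q3,c,+1)
state=q3 head=1 tape=bbc[_]aacbc   (q3,_)→(q2,c,+1)
state=q2 head=2 tape=bbcc[a]acbc   (q2,a)→(q2,a,-1)
state=q2 head=1 tape=bbc[c]aacbc   (q2,c)→(q0,b,+1)
state=q0 head=2 tape=bbcb[a]acbc
No transition is defined for (q0, a); M halts in state q0.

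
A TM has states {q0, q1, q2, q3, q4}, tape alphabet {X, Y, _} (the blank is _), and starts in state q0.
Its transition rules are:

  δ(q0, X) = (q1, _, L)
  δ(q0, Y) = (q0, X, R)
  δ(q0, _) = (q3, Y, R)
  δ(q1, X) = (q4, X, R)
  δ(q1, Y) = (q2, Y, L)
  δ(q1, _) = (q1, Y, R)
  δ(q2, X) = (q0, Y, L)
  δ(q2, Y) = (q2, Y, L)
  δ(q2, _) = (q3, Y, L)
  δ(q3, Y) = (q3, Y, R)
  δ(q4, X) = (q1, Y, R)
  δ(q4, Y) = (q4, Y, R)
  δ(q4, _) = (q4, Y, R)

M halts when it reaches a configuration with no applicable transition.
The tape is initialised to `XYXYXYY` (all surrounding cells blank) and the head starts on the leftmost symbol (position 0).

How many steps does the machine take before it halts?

7

state=q0 head=0 tape=___[X]YXYXYY   (q0,X)→(q1,_,L)
state=q1 head=-1 tape=__[_]_YXYXYY   (q1,_)→(q1,Y,R)
state=q1 head=0 tape=__Y[_]YXYXYY   (q1,_)→(q1,Y,R)
state=q1 head=1 tape=__YY[Y]XYXYY   (q1,Y)→(q2,Y,L)
state=q2 head=0 tape=__Y[Y]YXYXYY   (q2,Y)→(q2,Y,L)
state=q2 head=-1 tape=__[Y]YYXYXYY   (q2,Y)→(q2,Y,L)
state=q2 head=-2 tape=_[_]YYYXYXYY   (q2,_)→(q3,Y,L)
state=q3 head=-3 tape=[_]YYYYXYXYY
M halts after 7 transitions.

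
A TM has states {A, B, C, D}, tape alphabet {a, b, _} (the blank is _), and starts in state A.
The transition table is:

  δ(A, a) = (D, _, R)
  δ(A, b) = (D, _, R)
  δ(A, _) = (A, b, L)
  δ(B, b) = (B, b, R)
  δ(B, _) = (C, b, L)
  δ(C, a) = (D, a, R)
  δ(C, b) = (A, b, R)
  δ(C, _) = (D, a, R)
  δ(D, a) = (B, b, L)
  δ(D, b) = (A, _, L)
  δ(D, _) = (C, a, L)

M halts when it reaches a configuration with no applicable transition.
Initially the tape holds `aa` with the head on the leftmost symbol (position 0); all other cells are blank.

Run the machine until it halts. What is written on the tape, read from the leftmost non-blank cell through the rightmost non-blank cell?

abb

state=A head=0 tape=_[a]a   (A,a)→(D,_,R)
state=D head=1 tape=__[a]   (D,a)→(B,b,L)
state=B head=0 tape=_[_]b   (B,_)→(C,b,L)
state=C head=-1 tape=[_]bb   (C,_)→(D,a,R)
state=D head=0 tape=a[b]b   (D,b)→(A,_,L)
state=A head=-1 tape=[a]_b   (A,a)→(D,_,R)
state=D head=0 tape=_[_]b   (D,_)→(C,a,L)
state=C head=-1 tape=[_]ab   (C,_)→(D,a,R)
state=D head=0 tape=a[a]b   (D,a)→(B,b,L)
state=B head=-1 tape=[a]bb
The non-blank tape span at halt is abb.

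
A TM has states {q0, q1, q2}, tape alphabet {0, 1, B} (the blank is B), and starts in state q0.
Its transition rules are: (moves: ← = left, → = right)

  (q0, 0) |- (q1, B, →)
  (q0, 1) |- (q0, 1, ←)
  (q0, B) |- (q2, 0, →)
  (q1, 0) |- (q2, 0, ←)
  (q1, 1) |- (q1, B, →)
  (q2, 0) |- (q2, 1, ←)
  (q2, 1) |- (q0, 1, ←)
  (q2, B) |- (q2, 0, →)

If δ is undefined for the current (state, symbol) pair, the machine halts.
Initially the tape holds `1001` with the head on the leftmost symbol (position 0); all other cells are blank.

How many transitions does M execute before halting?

state=q0 head=0 tape=B[1]001B   (q0,1)→(q0,1,←)
state=q0 head=-1 tape=[B]1001B   (q0,B)→(q2,0,→)
state=q2 head=0 tape=0[1]001B   (q2,1)→(q0,1,←)
state=q0 head=-1 tape=[0]1001B   (q0,0)→(q1,B,→)
state=q1 head=0 tape=B[1]001B   (q1,1)→(q1,B,→)
state=q1 head=1 tape=BB[0]01B   (q1,0)→(q2,0,←)
state=q2 head=0 tape=B[B]001B   (q2,B)→(q2,0,→)
state=q2 head=1 tape=B0[0]01B   (q2,0)→(q2,1,←)
state=q2 head=0 tape=B[0]101B   (q2,0)→(q2,1,←)
state=q2 head=-1 tape=[B]1101B   (q2,B)→(q2,0,→)
state=q2 head=0 tape=0[1]101B   (q2,1)→(q0,1,←)
state=q0 head=-1 tape=[0]1101B   (q0,0)→(q1,B,→)
state=q1 head=0 tape=B[1]101B   (q1,1)→(q1,B,→)
state=q1 head=1 tape=BB[1]01B   (q1,1)→(q1,B,→)
state=q1 head=2 tape=BBB[0]1B   (q1,0)→(q2,0,←)
state=q2 head=1 tape=BB[B]01B   (q2,B)→(q2,0,→)
state=q2 head=2 tape=BB0[0]1B   (q2,0)→(q2,1,←)
state=q2 head=1 tape=BB[0]11B   (q2,0)→(q2,1,←)
state=q2 head=0 tape=B[B]111B   (q2,B)→(q2,0,→)
state=q2 head=1 tape=B0[1]11B   (q2,1)→(q0,1,←)
state=q0 head=0 tape=B[0]111B   (q0,0)→(q1,B,→)
state=q1 head=1 tape=BB[1]11B   (q1,1)→(q1,B,→)
state=q1 head=2 tape=BBB[1]1B   (q1,1)→(q1,B,→)
state=q1 head=3 tape=BBBB[1]B   (q1,1)→(q1,B,→)
state=q1 head=4 tape=BBBBB[B]
M halts after 24 transitions.

24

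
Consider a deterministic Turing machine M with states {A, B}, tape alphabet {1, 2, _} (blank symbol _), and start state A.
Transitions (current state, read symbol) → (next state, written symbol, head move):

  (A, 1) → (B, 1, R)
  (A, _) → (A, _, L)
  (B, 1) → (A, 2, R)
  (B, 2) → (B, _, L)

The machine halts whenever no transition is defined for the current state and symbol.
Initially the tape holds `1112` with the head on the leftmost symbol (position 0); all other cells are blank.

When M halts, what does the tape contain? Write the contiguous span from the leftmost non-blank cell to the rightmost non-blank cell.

122

A | [1]112   read 1 → write 1, move R, go to B
B | 1[1]12   read 1 → write 2, move R, go to A
A | 12[1]2   read 1 → write 1, move R, go to B
B | 121[2]   read 2 → write _, move L, go to B
B | 12[1]_   read 1 → write 2, move R, go to A
A | 122[_]   read _ → write _, move L, go to A
A | 12[2]_
The non-blank tape span at halt is 122.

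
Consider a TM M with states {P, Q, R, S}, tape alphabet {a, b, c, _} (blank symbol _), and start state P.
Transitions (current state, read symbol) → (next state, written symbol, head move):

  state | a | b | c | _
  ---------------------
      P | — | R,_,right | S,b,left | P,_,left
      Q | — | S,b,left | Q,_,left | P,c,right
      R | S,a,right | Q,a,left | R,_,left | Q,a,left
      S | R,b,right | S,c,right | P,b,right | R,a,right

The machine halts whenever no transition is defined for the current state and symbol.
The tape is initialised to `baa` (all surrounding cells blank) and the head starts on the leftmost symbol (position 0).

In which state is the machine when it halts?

Q

P | [b]aa_   read b → write _, move right, go to R
R | _[a]a_   read a → write a, move right, go to S
S | _a[a]_   read a → write b, move right, go to R
R | _ab[_]   read _ → write a, move left, go to Q
Q | _a[b]a   read b → write b, move left, go to S
S | _[a]ba   read a → write b, move right, go to R
R | _b[b]a   read b → write a, move left, go to Q
Q | _[b]aa   read b → write b, move left, go to S
S | [_]baa   read _ → write a, move right, go to R
R | a[b]aa   read b → write a, move left, go to Q
Q | [a]aaa
No transition is defined for (Q, a); M halts in state Q.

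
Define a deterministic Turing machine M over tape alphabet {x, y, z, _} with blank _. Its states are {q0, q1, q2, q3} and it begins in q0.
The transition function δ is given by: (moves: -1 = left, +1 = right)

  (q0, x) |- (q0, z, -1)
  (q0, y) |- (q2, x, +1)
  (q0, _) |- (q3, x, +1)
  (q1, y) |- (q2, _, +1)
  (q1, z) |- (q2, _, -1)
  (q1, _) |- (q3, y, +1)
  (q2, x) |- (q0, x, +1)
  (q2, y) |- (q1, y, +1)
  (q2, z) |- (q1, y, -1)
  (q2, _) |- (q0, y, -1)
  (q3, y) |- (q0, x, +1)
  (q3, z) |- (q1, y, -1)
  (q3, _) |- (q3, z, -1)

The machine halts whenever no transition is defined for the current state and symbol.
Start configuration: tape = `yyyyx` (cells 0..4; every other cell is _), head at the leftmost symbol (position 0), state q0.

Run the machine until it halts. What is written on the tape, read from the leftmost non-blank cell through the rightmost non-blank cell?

xy_yx

q0 | [y]yyyx   read y → write x, move +1, go to q2
q2 | x[y]yyx   read y → write y, move +1, go to q1
q1 | xy[y]yx   read y → write _, move +1, go to q2
q2 | xy_[y]x   read y → write y, move +1, go to q1
q1 | xy_y[x]
The non-blank tape span at halt is xy_yx.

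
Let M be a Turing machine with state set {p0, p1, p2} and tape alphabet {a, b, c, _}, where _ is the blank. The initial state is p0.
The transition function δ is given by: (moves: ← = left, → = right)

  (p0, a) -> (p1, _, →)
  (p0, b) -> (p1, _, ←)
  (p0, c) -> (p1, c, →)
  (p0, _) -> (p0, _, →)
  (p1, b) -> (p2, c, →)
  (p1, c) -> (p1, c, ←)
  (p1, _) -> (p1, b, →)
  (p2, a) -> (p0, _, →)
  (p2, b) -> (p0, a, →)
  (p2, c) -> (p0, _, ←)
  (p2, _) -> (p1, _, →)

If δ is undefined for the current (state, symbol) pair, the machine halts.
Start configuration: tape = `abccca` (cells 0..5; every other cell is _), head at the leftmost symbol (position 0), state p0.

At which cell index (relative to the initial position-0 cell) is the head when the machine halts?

5

state=p0 head=0 tape=[a]bccca   (p0,a)→(p1,_,→)
state=p1 head=1 tape=_[b]ccca   (p1,b)→(p2,c,→)
state=p2 head=2 tape=_c[c]cca   (p2,c)→(p0,_,←)
state=p0 head=1 tape=_[c]_cca   (p0,c)→(p1,c,→)
state=p1 head=2 tape=_c[_]cca   (p1,_)→(p1,b,→)
state=p1 head=3 tape=_cb[c]ca   (p1,c)→(p1,c,←)
state=p1 head=2 tape=_c[b]cca   (p1,b)→(p2,c,→)
state=p2 head=3 tape=_cc[c]ca   (p2,c)→(p0,_,←)
state=p0 head=2 tape=_c[c]_ca   (p0,c)→(p1,c,→)
state=p1 head=3 tape=_cc[_]ca   (p1,_)→(p1,b,→)
state=p1 head=4 tape=_ccb[c]a   (p1,c)→(p1,c,←)
state=p1 head=3 tape=_cc[b]ca   (p1,b)→(p2,c,→)
state=p2 head=4 tape=_ccc[c]a   (p2,c)→(p0,_,←)
state=p0 head=3 tape=_cc[c]_a   (p0,c)→(p1,c,→)
state=p1 head=4 tape=_ccc[_]a   (p1,_)→(p1,b,→)
state=p1 head=5 tape=_cccb[a]
At halt the head is at cell 5.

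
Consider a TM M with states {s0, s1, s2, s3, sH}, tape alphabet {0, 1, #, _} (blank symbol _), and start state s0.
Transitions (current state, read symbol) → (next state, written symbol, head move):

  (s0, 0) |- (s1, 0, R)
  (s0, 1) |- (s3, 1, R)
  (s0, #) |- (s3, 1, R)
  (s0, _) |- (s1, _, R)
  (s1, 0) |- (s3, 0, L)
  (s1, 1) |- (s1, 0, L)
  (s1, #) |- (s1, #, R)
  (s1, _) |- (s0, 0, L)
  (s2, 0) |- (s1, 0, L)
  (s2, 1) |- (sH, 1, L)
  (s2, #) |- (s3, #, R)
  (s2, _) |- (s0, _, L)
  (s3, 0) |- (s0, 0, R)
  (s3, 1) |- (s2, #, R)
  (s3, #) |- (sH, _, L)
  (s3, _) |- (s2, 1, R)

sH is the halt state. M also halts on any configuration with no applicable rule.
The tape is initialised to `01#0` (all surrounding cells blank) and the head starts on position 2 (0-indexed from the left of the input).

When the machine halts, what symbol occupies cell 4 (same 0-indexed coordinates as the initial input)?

0

state=s0 head=2 tape=01[#]0__   (s0,#)→(s3,1,R)
state=s3 head=3 tape=011[0]__   (s3,0)→(s0,0,R)
state=s0 head=4 tape=0110[_]_   (s0,_)→(s1,_,R)
state=s1 head=5 tape=0110_[_]   (s1,_)→(s0,0,L)
state=s0 head=4 tape=0110[_]0   (s0,_)→(s1,_,R)
state=s1 head=5 tape=0110_[0]   (s1,0)→(s3,0,L)
state=s3 head=4 tape=0110[_]0   (s3,_)→(s2,1,R)
state=s2 head=5 tape=01101[0]   (s2,0)→(s1,0,L)
state=s1 head=4 tape=0110[1]0   (s1,1)→(s1,0,L)
state=s1 head=3 tape=011[0]00   (s1,0)→(s3,0,L)
state=s3 head=2 tape=01[1]000   (s3,1)→(s2,#,R)
state=s2 head=3 tape=01#[0]00   (s2,0)→(s1,0,L)
state=s1 head=2 tape=01[#]000   (s1,#)→(s1,#,R)
state=s1 head=3 tape=01#[0]00   (s1,0)→(s3,0,L)
state=s3 head=2 tape=01[#]000   (s3,#)→(sH,_,L)
state=sH head=1 tape=0[1]_000
Cell 4 holds 0 when M halts.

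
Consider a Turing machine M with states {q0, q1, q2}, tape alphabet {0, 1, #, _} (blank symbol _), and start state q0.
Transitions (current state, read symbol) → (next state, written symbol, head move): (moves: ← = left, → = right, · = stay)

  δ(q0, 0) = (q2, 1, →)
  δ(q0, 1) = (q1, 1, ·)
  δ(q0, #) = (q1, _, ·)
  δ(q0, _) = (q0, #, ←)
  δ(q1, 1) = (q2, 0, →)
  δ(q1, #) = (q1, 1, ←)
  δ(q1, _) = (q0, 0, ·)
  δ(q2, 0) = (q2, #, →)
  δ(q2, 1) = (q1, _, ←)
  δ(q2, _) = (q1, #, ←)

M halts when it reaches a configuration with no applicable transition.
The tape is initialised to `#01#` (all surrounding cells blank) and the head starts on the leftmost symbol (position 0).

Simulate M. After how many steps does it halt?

state=q0 head=0 tape=[#]01#   (q0,#)→(q1,_,·)
state=q1 head=0 tape=[_]01#   (q1,_)→(q0,0,·)
state=q0 head=0 tape=[0]01#   (q0,0)→(q2,1,→)
state=q2 head=1 tape=1[0]1#   (q2,0)→(q2,#,→)
state=q2 head=2 tape=1#[1]#   (q2,1)→(q1,_,←)
state=q1 head=1 tape=1[#]_#   (q1,#)→(q1,1,←)
state=q1 head=0 tape=[1]1_#   (q1,1)→(q2,0,→)
state=q2 head=1 tape=0[1]_#   (q2,1)→(q1,_,←)
state=q1 head=0 tape=[0]__#
M halts after 8 transitions.

8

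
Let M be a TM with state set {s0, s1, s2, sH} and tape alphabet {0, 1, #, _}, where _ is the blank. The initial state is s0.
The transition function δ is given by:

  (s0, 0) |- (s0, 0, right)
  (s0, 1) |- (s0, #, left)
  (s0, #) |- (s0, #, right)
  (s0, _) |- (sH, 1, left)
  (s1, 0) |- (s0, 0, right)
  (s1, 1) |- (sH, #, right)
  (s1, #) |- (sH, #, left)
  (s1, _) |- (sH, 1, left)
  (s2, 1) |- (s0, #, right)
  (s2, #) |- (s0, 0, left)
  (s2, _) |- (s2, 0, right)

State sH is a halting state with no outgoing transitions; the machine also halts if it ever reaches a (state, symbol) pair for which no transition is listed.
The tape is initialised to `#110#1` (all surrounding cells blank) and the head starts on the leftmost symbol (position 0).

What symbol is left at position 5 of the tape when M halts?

#

state=s0 head=0 tape=[#]110#1_   (s0,#)→(s0,#,right)
state=s0 head=1 tape=#[1]10#1_   (s0,1)→(s0,#,left)
state=s0 head=0 tape=[#]#10#1_   (s0,#)→(s0,#,right)
state=s0 head=1 tape=#[#]10#1_   (s0,#)→(s0,#,right)
state=s0 head=2 tape=##[1]0#1_   (s0,1)→(s0,#,left)
state=s0 head=1 tape=#[#]#0#1_   (s0,#)→(s0,#,right)
state=s0 head=2 tape=##[#]0#1_   (s0,#)→(s0,#,right)
state=s0 head=3 tape=###[0]#1_   (s0,0)→(s0,0,right)
state=s0 head=4 tape=###0[#]1_   (s0,#)→(s0,#,right)
state=s0 head=5 tape=###0#[1]_   (s0,1)→(s0,#,left)
state=s0 head=4 tape=###0[#]#_   (s0,#)→(s0,#,right)
state=s0 head=5 tape=###0#[#]_   (s0,#)→(s0,#,right)
state=s0 head=6 tape=###0##[_]   (s0,_)→(sH,1,left)
state=sH head=5 tape=###0#[#]1
Cell 5 holds # when M halts.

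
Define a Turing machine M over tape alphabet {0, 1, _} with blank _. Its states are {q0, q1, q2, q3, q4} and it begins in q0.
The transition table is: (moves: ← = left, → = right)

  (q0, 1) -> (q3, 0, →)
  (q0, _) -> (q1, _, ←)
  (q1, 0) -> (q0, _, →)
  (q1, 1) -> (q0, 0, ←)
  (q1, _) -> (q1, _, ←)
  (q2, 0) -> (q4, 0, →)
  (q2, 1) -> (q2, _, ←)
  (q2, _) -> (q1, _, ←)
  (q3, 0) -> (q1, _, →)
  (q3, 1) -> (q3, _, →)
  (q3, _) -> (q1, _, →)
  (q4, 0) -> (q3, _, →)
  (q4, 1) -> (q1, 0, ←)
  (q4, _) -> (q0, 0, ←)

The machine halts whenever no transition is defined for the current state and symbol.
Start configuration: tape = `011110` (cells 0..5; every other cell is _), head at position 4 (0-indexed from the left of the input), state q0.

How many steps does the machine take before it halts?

state=q0 head=4 tape=0111[1]0_   (q0,1)→(q3,0,→)
state=q3 head=5 tape=01110[0]_   (q3,0)→(q1,_,→)
state=q1 head=6 tape=01110_[_]   (q1,_)→(q1,_,←)
state=q1 head=5 tape=01110[_]_   (q1,_)→(q1,_,←)
state=q1 head=4 tape=0111[0]__   (q1,0)→(q0,_,→)
state=q0 head=5 tape=0111_[_]_   (q0,_)→(q1,_,←)
state=q1 head=4 tape=0111[_]__   (q1,_)→(q1,_,←)
state=q1 head=3 tape=011[1]___   (q1,1)→(q0,0,←)
state=q0 head=2 tape=01[1]0___   (q0,1)→(q3,0,→)
state=q3 head=3 tape=010[0]___   (q3,0)→(q1,_,→)
state=q1 head=4 tape=010_[_]__   (q1,_)→(q1,_,←)
state=q1 head=3 tape=010[_]___   (q1,_)→(q1,_,←)
state=q1 head=2 tape=01[0]____   (q1,0)→(q0,_,→)
state=q0 head=3 tape=01_[_]___   (q0,_)→(q1,_,←)
state=q1 head=2 tape=01[_]____   (q1,_)→(q1,_,←)
state=q1 head=1 tape=0[1]_____   (q1,1)→(q0,0,←)
state=q0 head=0 tape=[0]0_____
M halts after 16 transitions.

16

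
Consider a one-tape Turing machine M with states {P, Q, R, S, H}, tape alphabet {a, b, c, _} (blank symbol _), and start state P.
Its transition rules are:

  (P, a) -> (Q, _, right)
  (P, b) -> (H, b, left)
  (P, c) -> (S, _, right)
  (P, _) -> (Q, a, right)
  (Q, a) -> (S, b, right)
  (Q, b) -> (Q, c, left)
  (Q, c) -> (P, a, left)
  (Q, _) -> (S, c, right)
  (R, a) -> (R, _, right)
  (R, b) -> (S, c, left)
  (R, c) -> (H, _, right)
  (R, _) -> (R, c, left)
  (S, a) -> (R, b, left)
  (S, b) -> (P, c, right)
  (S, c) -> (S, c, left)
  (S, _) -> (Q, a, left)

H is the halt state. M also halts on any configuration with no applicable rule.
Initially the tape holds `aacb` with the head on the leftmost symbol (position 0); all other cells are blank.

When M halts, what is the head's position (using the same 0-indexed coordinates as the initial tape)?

2

state=P head=0 tape=[a]acb___   (P,a)→(Q,_,right)
state=Q head=1 tape=_[a]cb___   (Q,a)→(S,b,right)
state=S head=2 tape=_b[c]b___   (S,c)→(S,c,left)
state=S head=1 tape=_[b]cb___   (S,b)→(P,c,right)
state=P head=2 tape=_c[c]b___   (P,c)→(S,_,right)
state=S head=3 tape=_c_[b]___   (S,b)→(P,c,right)
state=P head=4 tape=_c_c[_]__   (P,_)→(Q,a,right)
state=Q head=5 tape=_c_ca[_]_   (Q,_)→(S,c,right)
state=S head=6 tape=_c_cac[_]   (S,_)→(Q,a,left)
state=Q head=5 tape=_c_ca[c]a   (Q,c)→(P,a,left)
state=P head=4 tape=_c_c[a]aa   (P,a)→(Q,_,right)
state=Q head=5 tape=_c_c_[a]a   (Q,a)→(S,b,right)
state=S head=6 tape=_c_c_b[a]   (S,a)→(R,b,left)
state=R head=5 tape=_c_c_[b]b   (R,b)→(S,c,left)
state=S head=4 tape=_c_c[_]cb   (S,_)→(Q,a,left)
state=Q head=3 tape=_c_[c]acb   (Q,c)→(P,a,left)
state=P head=2 tape=_c[_]aacb   (P,_)→(Q,a,right)
state=Q head=3 tape=_ca[a]acb   (Q,a)→(S,b,right)
state=S head=4 tape=_cab[a]cb   (S,a)→(R,b,left)
state=R head=3 tape=_ca[b]bcb   (R,b)→(S,c,left)
state=S head=2 tape=_c[a]cbcb   (S,a)→(R,b,left)
state=R head=1 tape=_[c]bcbcb   (R,c)→(H,_,right)
state=H head=2 tape=__[b]cbcb
At halt the head is at cell 2.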